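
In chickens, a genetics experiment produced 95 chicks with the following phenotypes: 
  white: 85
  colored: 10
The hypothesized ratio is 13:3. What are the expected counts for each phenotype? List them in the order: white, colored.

Total ratio parts = 16. Expected numbers out of 95:
  white: 95 × 13/16 = 77.1875
  colored: 95 × 3/16 = 17.8125

77.1875, 17.8125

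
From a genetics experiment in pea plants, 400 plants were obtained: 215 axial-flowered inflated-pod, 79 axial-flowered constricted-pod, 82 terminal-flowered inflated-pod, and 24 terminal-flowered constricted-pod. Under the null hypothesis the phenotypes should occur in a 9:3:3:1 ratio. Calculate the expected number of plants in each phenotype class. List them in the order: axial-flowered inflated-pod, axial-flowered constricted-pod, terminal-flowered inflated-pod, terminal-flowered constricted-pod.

The 9:3:3:1 ratio has 16 parts, so with N = 400 the expected counts are:
  axial-flowered inflated-pod: 400 × 9/16 = 225
  axial-flowered constricted-pod: 400 × 3/16 = 75
  terminal-flowered inflated-pod: 400 × 3/16 = 75
  terminal-flowered constricted-pod: 400 × 1/16 = 25

225, 75, 75, 25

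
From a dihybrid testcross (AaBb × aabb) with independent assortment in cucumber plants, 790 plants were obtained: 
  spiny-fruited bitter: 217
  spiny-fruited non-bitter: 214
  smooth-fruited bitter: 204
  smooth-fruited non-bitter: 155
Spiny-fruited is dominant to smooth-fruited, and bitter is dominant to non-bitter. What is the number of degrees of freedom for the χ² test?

3

A dihybrid testcross with independent assortment gives a 1:1:1:1 ratio.
A goodness-of-fit test with 4 phenotype classes has df = 4 − 1 = 3.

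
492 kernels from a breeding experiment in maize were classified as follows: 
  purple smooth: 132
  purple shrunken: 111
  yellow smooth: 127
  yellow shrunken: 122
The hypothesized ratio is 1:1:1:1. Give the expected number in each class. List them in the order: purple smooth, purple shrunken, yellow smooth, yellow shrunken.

Total ratio parts = 4. Expected numbers out of 492:
  purple smooth: 492 × 1/4 = 123
  purple shrunken: 492 × 1/4 = 123
  yellow smooth: 492 × 1/4 = 123
  yellow shrunken: 492 × 1/4 = 123

123, 123, 123, 123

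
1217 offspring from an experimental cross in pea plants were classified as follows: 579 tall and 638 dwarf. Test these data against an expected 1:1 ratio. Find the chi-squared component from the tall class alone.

Expected counts for N = 1217 under a 1:1 ratio (total parts = 2):
  tall: 1217 × 1/2 = 608.5
  dwarf: 1217 × 1/2 = 608.5
Contribution of tall: (579 − 608.5)² / 608.5 = 1.4302

1.430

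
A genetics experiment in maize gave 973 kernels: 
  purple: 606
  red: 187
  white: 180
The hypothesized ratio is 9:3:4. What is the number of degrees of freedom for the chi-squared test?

2

A goodness-of-fit test with 3 phenotype classes has df = 3 − 1 = 2.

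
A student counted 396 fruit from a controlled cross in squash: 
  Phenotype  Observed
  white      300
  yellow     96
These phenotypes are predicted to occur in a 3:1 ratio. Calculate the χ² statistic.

0.121

Total ratio parts = 4. Expected numbers out of 396:
  white: 396 × 3/4 = 297
  yellow: 396 × 1/4 = 99
χ² = Σ (O − E)² / E
  white: (300 − 297)² / 297 = 0.0303
  yellow: (96 − 99)² / 99 = 0.0909
χ² = 0.0303 + 0.0909 = 0.1212 ≈ 0.121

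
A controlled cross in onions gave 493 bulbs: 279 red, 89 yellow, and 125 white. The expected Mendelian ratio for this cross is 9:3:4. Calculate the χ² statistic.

0.163

Under the 9:3:4 hypothesis (Σ ratio = 16, N = 493):
  red: 493 × 9/16 = 277.3125
  yellow: 493 × 3/16 = 92.4375
  white: 493 × 4/16 = 123.25
χ² = Σ (O − E)² / E
  red: (279 − 277.3125)² / 277.3125 = 0.0103
  yellow: (89 − 92.4375)² / 92.4375 = 0.1278
  white: (125 − 123.25)² / 123.25 = 0.0248
χ² = 0.0103 + 0.1278 + 0.0248 = 0.1629 ≈ 0.163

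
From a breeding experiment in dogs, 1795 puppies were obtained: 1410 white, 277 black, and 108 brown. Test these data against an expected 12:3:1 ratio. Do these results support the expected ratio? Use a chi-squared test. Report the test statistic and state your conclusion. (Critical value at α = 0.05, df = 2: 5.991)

The 12:3:1 ratio has 16 parts, so with N = 1795 the expected counts are:
  white: 1795 × 12/16 = 1346.25
  black: 1795 × 3/16 = 336.5625
  brown: 1795 × 1/16 = 112.1875
χ² = Σ (O − E)² / E
  white: (1410 − 1346.25)² / 1346.25 = 3.0188
  black: (277 − 336.5625)² / 336.5625 = 10.5410
  brown: (108 − 112.1875)² / 112.1875 = 0.1563
χ² = 3.0188 + 10.5410 + 0.1563 = 13.7161 ≈ 13.716
Degrees of freedom = 3 − 1 = 2; critical value at α = 0.05 is 5.991.
Since 13.716 > 5.991, we reject the null hypothesis — the data do not fit the 12:3:1 ratio.

13.716; not consistent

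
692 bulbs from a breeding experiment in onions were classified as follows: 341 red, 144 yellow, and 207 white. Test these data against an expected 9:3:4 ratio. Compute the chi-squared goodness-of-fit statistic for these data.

14.228

Total ratio parts = 16. Expected numbers out of 692:
  red: 692 × 9/16 = 389.25
  yellow: 692 × 3/16 = 129.75
  white: 692 × 4/16 = 173
χ² = Σ (O − E)² / E
  red: (341 − 389.25)² / 389.25 = 5.9809
  yellow: (144 − 129.75)² / 129.75 = 1.5650
  white: (207 − 173)² / 173 = 6.6821
χ² = 5.9809 + 1.5650 + 6.6821 = 14.228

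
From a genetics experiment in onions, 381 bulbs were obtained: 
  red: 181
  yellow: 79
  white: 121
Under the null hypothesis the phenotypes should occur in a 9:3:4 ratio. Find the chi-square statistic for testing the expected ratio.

12.940

Total ratio parts = 16. Expected numbers out of 381:
  red: 381 × 9/16 = 214.3125
  yellow: 381 × 3/16 = 71.4375
  white: 381 × 4/16 = 95.25
χ² = Σ (O − E)² / E
  red: (181 − 214.3125)² / 214.3125 = 5.1781
  yellow: (79 − 71.4375)² / 71.4375 = 0.8006
  white: (121 − 95.25)² / 95.25 = 6.9613
χ² = 5.1781 + 0.8006 + 6.9613 = 12.940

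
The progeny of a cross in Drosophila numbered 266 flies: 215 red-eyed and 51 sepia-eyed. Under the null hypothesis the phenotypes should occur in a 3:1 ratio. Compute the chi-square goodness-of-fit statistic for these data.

4.817

The 3:1 ratio has 4 parts, so with N = 266 the expected counts are:
  red-eyed: 266 × 3/4 = 199.5
  sepia-eyed: 266 × 1/4 = 66.5
χ² = Σ (O − E)² / E
  red-eyed: (215 − 199.5)² / 199.5 = 1.2043
  sepia-eyed: (51 − 66.5)² / 66.5 = 3.6128
χ² = 1.2043 + 3.6128 = 4.8171 ≈ 4.817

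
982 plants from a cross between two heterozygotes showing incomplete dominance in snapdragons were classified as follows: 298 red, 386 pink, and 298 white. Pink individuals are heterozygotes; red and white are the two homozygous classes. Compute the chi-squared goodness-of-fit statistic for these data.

44.908

With incomplete dominance, a heterozygote × heterozygote cross gives a 1:2:1 phenotypic ratio.
Expected counts for N = 982 under a 1:2:1 ratio (total parts = 4):
  red: 982 × 1/4 = 245.5
  pink: 982 × 2/4 = 491
  white: 982 × 1/4 = 245.5
χ² = Σ (O − E)² / E
  red: (298 − 245.5)² / 245.5 = 11.2271
  pink: (386 − 491)² / 491 = 22.4542
  white: (298 − 245.5)² / 245.5 = 11.2271
χ² = 11.2271 + 22.4542 + 11.2271 = 44.9084 ≈ 44.908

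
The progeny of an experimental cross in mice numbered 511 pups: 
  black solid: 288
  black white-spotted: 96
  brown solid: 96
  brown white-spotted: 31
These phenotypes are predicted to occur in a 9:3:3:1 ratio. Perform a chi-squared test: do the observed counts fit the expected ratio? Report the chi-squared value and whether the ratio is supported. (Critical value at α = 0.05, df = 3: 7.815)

0.029; consistent

Expected counts for N = 511 under a 9:3:3:1 ratio (total parts = 16):
  black solid: 511 × 9/16 = 287.4375
  black white-spotted: 511 × 3/16 = 95.8125
  brown solid: 511 × 3/16 = 95.8125
  brown white-spotted: 511 × 1/16 = 31.9375
χ² = Σ (O − E)² / E
  black solid: (288 − 287.4375)² / 287.4375 = 0.0011
  black white-spotted: (96 − 95.8125)² / 95.8125 = 0.0004
  brown solid: (96 − 95.8125)² / 95.8125 = 0.0004
  brown white-spotted: (31 − 31.9375)² / 31.9375 = 0.0275
χ² = 0.0011 + 0.0004 + 0.0004 + 0.0275 = 0.0294 ≈ 0.029
Degrees of freedom = 4 − 1 = 3; critical value at α = 0.05 is 7.815.
Since 0.029 < 7.815, we fail to reject the null hypothesis — the data are consistent with the 9:3:3:1 ratio.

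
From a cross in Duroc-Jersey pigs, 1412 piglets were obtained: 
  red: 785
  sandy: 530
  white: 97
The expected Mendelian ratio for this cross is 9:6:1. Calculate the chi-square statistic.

0.976

Total ratio parts = 16. Expected numbers out of 1412:
  red: 1412 × 9/16 = 794.25
  sandy: 1412 × 6/16 = 529.5
  white: 1412 × 1/16 = 88.25
χ² = Σ (O − E)² / E
  red: (785 − 794.25)² / 794.25 = 0.1077
  sandy: (530 − 529.5)² / 529.5 = 0.0005
  white: (97 − 88.25)² / 88.25 = 0.8676
χ² = 0.1077 + 0.0005 + 0.8676 = 0.9758 ≈ 0.976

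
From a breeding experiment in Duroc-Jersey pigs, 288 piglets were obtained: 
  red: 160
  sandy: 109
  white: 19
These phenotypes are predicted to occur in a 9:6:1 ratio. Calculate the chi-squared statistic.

0.090

Expected counts for N = 288 under a 9:6:1 ratio (total parts = 16):
  red: 288 × 9/16 = 162
  sandy: 288 × 6/16 = 108
  white: 288 × 1/16 = 18
χ² = Σ (O − E)² / E
  red: (160 − 162)² / 162 = 0.0247
  sandy: (109 − 108)² / 108 = 0.0093
  white: (19 − 18)² / 18 = 0.0556
χ² = 0.0247 + 0.0093 + 0.0556 = 0.0896 ≈ 0.090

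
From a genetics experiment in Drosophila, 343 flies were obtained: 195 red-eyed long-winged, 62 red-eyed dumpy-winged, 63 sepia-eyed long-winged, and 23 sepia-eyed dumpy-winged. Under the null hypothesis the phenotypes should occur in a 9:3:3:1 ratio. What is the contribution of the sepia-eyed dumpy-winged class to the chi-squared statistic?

Total ratio parts = 16. Expected numbers out of 343:
  red-eyed long-winged: 343 × 9/16 = 192.9375
  red-eyed dumpy-winged: 343 × 3/16 = 64.3125
  sepia-eyed long-winged: 343 × 3/16 = 64.3125
  sepia-eyed dumpy-winged: 343 × 1/16 = 21.4375
Contribution of sepia-eyed dumpy-winged: (23 − 21.4375)² / 21.4375 = 0.1139

0.114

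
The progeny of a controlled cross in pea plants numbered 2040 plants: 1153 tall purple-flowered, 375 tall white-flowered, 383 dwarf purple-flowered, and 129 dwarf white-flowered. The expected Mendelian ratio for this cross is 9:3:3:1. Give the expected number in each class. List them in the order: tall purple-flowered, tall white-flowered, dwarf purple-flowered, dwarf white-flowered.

Total ratio parts = 16. Expected numbers out of 2040:
  tall purple-flowered: 2040 × 9/16 = 1147.5
  tall white-flowered: 2040 × 3/16 = 382.5
  dwarf purple-flowered: 2040 × 3/16 = 382.5
  dwarf white-flowered: 2040 × 1/16 = 127.5

1147.5, 382.5, 382.5, 127.5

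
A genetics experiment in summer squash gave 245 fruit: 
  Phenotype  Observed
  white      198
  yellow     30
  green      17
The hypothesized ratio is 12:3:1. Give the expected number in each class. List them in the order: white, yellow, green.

Expected counts for N = 245 under a 12:3:1 ratio (total parts = 16):
  white: 245 × 12/16 = 183.75
  yellow: 245 × 3/16 = 45.9375
  green: 245 × 1/16 = 15.3125

183.75, 45.9375, 15.3125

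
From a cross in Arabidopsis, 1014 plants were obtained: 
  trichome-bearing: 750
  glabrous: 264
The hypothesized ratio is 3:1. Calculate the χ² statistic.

The 3:1 ratio has 4 parts, so with N = 1014 the expected counts are:
  trichome-bearing: 1014 × 3/4 = 760.5
  glabrous: 1014 × 1/4 = 253.5
χ² = Σ (O − E)² / E
  trichome-bearing: (750 − 760.5)² / 760.5 = 0.1450
  glabrous: (264 − 253.5)² / 253.5 = 0.4349
χ² = 0.1450 + 0.4349 = 0.5799 ≈ 0.580

0.580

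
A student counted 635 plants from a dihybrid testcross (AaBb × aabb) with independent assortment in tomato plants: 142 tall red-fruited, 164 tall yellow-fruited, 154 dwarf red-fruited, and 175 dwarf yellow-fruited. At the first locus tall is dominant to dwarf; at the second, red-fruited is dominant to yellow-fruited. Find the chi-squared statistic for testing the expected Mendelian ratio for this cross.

3.746

A dihybrid testcross with independent assortment gives a 1:1:1:1 ratio.
Expected counts for N = 635 under a 1:1:1:1 ratio (total parts = 4):
  tall red-fruited: 635 × 1/4 = 158.75
  tall yellow-fruited: 635 × 1/4 = 158.75
  dwarf red-fruited: 635 × 1/4 = 158.75
  dwarf yellow-fruited: 635 × 1/4 = 158.75
χ² = Σ (O − E)² / E
  tall red-fruited: (142 − 158.75)² / 158.75 = 1.7673
  tall yellow-fruited: (164 − 158.75)² / 158.75 = 0.1736
  dwarf red-fruited: (154 − 158.75)² / 158.75 = 0.1421
  dwarf yellow-fruited: (175 − 158.75)² / 158.75 = 1.6634
χ² = 1.7673 + 0.1736 + 0.1421 + 1.6634 = 3.7464 ≈ 3.746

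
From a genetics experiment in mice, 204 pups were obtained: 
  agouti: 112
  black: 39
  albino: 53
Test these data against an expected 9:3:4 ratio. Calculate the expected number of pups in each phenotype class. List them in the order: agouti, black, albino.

Total ratio parts = 16. Expected numbers out of 204:
  agouti: 204 × 9/16 = 114.75
  black: 204 × 3/16 = 38.25
  albino: 204 × 4/16 = 51

114.75, 38.25, 51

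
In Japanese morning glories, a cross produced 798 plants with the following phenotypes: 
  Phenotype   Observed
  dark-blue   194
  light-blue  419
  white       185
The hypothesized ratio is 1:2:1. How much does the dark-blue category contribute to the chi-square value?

Total ratio parts = 4. Expected numbers out of 798:
  dark-blue: 798 × 1/4 = 199.5
  light-blue: 798 × 2/4 = 399
  white: 798 × 1/4 = 199.5
Contribution of dark-blue: (194 − 199.5)² / 199.5 = 0.1516

0.152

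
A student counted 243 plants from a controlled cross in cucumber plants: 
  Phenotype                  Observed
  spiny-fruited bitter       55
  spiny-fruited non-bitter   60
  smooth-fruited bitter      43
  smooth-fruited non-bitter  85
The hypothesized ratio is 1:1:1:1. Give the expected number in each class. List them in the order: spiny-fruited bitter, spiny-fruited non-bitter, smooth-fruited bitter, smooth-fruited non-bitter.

60.75, 60.75, 60.75, 60.75

Expected counts for N = 243 under a 1:1:1:1 ratio (total parts = 4):
  spiny-fruited bitter: 243 × 1/4 = 60.75
  spiny-fruited non-bitter: 243 × 1/4 = 60.75
  smooth-fruited bitter: 243 × 1/4 = 60.75
  smooth-fruited non-bitter: 243 × 1/4 = 60.75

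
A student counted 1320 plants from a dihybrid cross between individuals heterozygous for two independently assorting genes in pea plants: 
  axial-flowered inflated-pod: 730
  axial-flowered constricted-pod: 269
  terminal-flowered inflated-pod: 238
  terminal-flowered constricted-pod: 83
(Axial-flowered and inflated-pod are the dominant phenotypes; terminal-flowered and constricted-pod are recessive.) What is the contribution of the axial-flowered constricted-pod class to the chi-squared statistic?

A dihybrid F₂ with independent assortment and complete dominance at both loci gives a 9:3:3:1 phenotypic ratio.
Under the 9:3:3:1 hypothesis (Σ ratio = 16, N = 1320):
  axial-flowered inflated-pod: 1320 × 9/16 = 742.5
  axial-flowered constricted-pod: 1320 × 3/16 = 247.5
  terminal-flowered inflated-pod: 1320 × 3/16 = 247.5
  terminal-flowered constricted-pod: 1320 × 1/16 = 82.5
Contribution of axial-flowered constricted-pod: (269 − 247.5)² / 247.5 = 1.8677

1.868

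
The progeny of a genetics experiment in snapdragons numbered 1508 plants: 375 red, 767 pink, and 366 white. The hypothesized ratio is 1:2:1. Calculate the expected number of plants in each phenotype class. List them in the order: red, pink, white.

The 1:2:1 ratio has 4 parts, so with N = 1508 the expected counts are:
  red: 1508 × 1/4 = 377
  pink: 1508 × 2/4 = 754
  white: 1508 × 1/4 = 377

377, 754, 377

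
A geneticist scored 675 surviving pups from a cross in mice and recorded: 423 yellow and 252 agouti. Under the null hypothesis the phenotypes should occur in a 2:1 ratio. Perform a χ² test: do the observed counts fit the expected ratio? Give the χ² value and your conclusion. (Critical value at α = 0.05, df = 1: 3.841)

4.860; not consistent

Total ratio parts = 3. Expected numbers out of 675:
  yellow: 675 × 2/3 = 450
  agouti: 675 × 1/3 = 225
χ² = Σ (O − E)² / E
  yellow: (423 − 450)² / 450 = 1.6200
  agouti: (252 − 225)² / 225 = 3.2400
χ² = 1.6200 + 3.2400 = 4.860
Degrees of freedom = 2 − 1 = 1; critical value at α = 0.05 is 3.841.
Since 4.860 > 3.841, we reject the null hypothesis — the data do not fit the 2:1 ratio.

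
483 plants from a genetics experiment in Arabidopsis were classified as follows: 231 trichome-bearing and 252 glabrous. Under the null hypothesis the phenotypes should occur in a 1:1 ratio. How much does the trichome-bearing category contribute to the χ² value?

0.457

Under the 1:1 hypothesis (Σ ratio = 2, N = 483):
  trichome-bearing: 483 × 1/2 = 241.5
  glabrous: 483 × 1/2 = 241.5
Contribution of trichome-bearing: (231 − 241.5)² / 241.5 = 0.4565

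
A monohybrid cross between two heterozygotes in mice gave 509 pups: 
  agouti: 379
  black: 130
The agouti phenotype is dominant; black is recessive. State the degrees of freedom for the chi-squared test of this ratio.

1

For a monohybrid cross between heterozygotes with complete dominance, the expected phenotypic ratio is 3:1.
A goodness-of-fit test with 2 phenotype classes has df = 2 − 1 = 1.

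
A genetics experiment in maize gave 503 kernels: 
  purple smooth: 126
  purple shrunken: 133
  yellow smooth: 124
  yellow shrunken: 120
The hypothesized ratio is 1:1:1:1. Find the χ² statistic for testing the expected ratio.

0.706

The 1:1:1:1 ratio has 4 parts, so with N = 503 the expected counts are:
  purple smooth: 503 × 1/4 = 125.75
  purple shrunken: 503 × 1/4 = 125.75
  yellow smooth: 503 × 1/4 = 125.75
  yellow shrunken: 503 × 1/4 = 125.75
χ² = Σ (O − E)² / E
  purple smooth: (126 − 125.75)² / 125.75 = 0.0005
  purple shrunken: (133 − 125.75)² / 125.75 = 0.4180
  yellow smooth: (124 − 125.75)² / 125.75 = 0.0244
  yellow shrunken: (120 − 125.75)² / 125.75 = 0.2629
χ² = 0.0005 + 0.4180 + 0.0244 + 0.2629 = 0.7058 ≈ 0.706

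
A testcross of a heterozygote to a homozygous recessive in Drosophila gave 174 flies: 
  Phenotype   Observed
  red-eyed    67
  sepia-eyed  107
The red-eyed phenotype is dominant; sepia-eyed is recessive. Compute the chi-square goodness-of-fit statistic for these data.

9.195

A testcross of a heterozygote (Aa × aa) gives a 1:1 phenotypic ratio.
Under the 1:1 hypothesis (Σ ratio = 2, N = 174):
  red-eyed: 174 × 1/2 = 87
  sepia-eyed: 174 × 1/2 = 87
χ² = Σ (O − E)² / E
  red-eyed: (67 − 87)² / 87 = 4.5977
  sepia-eyed: (107 − 87)² / 87 = 4.5977
χ² = 4.5977 + 4.5977 = 9.1954 ≈ 9.195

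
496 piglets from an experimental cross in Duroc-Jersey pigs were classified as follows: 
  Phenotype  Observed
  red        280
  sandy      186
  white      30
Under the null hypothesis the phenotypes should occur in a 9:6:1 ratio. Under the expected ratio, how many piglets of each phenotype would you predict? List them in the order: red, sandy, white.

279, 186, 31

Expected counts for N = 496 under a 9:6:1 ratio (total parts = 16):
  red: 496 × 9/16 = 279
  sandy: 496 × 6/16 = 186
  white: 496 × 1/16 = 31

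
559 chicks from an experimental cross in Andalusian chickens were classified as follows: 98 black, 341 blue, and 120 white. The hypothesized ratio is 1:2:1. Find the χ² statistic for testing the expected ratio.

28.796

Expected counts for N = 559 under a 1:2:1 ratio (total parts = 4):
  black: 559 × 1/4 = 139.75
  blue: 559 × 2/4 = 279.5
  white: 559 × 1/4 = 139.75
χ² = Σ (O − E)² / E
  black: (98 − 139.75)² / 139.75 = 12.4727
  blue: (341 − 279.5)² / 279.5 = 13.5322
  white: (120 − 139.75)² / 139.75 = 2.7911
χ² = 12.4727 + 13.5322 + 2.7911 = 28.796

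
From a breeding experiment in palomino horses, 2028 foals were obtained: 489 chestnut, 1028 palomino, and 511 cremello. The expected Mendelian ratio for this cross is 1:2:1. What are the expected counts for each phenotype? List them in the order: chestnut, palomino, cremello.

The 1:2:1 ratio has 4 parts, so with N = 2028 the expected counts are:
  chestnut: 2028 × 1/4 = 507
  palomino: 2028 × 2/4 = 1014
  cremello: 2028 × 1/4 = 507

507, 1014, 507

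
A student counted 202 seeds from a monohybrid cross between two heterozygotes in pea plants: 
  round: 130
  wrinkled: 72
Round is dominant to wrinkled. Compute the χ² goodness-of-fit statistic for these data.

12.205

For a monohybrid cross between heterozygotes with complete dominance, the expected phenotypic ratio is 3:1.
The 3:1 ratio has 4 parts, so with N = 202 the expected counts are:
  round: 202 × 3/4 = 151.5
  wrinkled: 202 × 1/4 = 50.5
χ² = Σ (O − E)² / E
  round: (130 − 151.5)² / 151.5 = 3.0512
  wrinkled: (72 − 50.5)² / 50.5 = 9.1535
χ² = 3.0512 + 9.1535 = 12.2047 ≈ 12.205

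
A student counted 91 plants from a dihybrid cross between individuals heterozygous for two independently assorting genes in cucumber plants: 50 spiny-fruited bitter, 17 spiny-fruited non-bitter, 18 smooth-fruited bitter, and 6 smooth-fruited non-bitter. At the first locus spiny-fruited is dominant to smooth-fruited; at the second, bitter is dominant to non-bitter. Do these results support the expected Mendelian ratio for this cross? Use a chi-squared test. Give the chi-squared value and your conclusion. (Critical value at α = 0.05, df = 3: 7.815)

A dihybrid F₂ with independent assortment and complete dominance at both loci gives a 9:3:3:1 phenotypic ratio.
The 9:3:3:1 ratio has 16 parts, so with N = 91 the expected counts are:
  spiny-fruited bitter: 91 × 9/16 = 51.1875
  spiny-fruited non-bitter: 91 × 3/16 = 17.0625
  smooth-fruited bitter: 91 × 3/16 = 17.0625
  smooth-fruited non-bitter: 91 × 1/16 = 5.6875
χ² = Σ (O − E)² / E
  spiny-fruited bitter: (50 − 51.1875)² / 51.1875 = 0.0275
  spiny-fruited non-bitter: (17 − 17.0625)² / 17.0625 = 0.0002
  smooth-fruited bitter: (18 − 17.0625)² / 17.0625 = 0.0515
  smooth-fruited non-bitter: (6 − 5.6875)² / 5.6875 = 0.0172
χ² = 0.0275 + 0.0002 + 0.0515 + 0.0172 = 0.0964 ≈ 0.096
Degrees of freedom = 4 − 1 = 3; critical value at α = 0.05 is 7.815.
Since 0.096 < 7.815, we fail to reject the null hypothesis — the data are consistent with the 9:3:3:1 ratio.

0.096; consistent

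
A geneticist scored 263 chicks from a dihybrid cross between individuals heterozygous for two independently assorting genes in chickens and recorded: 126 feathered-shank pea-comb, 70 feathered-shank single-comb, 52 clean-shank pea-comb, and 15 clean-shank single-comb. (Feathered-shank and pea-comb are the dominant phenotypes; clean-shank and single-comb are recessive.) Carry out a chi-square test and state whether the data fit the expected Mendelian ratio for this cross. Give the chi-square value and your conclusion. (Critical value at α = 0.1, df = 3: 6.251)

A dihybrid F₂ with independent assortment and complete dominance at both loci gives a 9:3:3:1 phenotypic ratio.
Under the 9:3:3:1 hypothesis (Σ ratio = 16, N = 263):
  feathered-shank pea-comb: 263 × 9/16 = 147.9375
  feathered-shank single-comb: 263 × 3/16 = 49.3125
  clean-shank pea-comb: 263 × 3/16 = 49.3125
  clean-shank single-comb: 263 × 1/16 = 16.4375
χ² = Σ (O − E)² / E
  feathered-shank pea-comb: (126 − 147.9375)² / 147.9375 = 3.2531
  feathered-shank single-comb: (70 − 49.3125)² / 49.3125 = 8.6788
  clean-shank pea-comb: (52 − 49.3125)² / 49.3125 = 0.1465
  clean-shank single-comb: (15 − 16.4375)² / 16.4375 = 0.1257
χ² = 3.2531 + 8.6788 + 0.1465 + 0.1257 = 12.2041 ≈ 12.204
Degrees of freedom = 4 − 1 = 3; critical value at α = 0.1 is 6.251.
Since 12.204 > 6.251, we reject the null hypothesis — the data do not fit the 9:3:3:1 ratio.

12.204; not consistent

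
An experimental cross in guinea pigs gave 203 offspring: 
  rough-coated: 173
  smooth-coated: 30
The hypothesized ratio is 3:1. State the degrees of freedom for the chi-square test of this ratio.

A goodness-of-fit test with 2 phenotype classes has df = 2 − 1 = 1.

1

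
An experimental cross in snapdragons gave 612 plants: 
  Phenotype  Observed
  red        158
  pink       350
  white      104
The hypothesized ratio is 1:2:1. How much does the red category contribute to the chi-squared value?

The 1:2:1 ratio has 4 parts, so with N = 612 the expected counts are:
  red: 612 × 1/4 = 153
  pink: 612 × 2/4 = 306
  white: 612 × 1/4 = 153
Contribution of red: (158 − 153)² / 153 = 0.1634

0.163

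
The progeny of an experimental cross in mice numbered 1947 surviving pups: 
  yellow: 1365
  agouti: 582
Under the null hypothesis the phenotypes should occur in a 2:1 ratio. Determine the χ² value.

Expected counts for N = 1947 under a 2:1 ratio (total parts = 3):
  yellow: 1947 × 2/3 = 1298
  agouti: 1947 × 1/3 = 649
χ² = Σ (O − E)² / E
  yellow: (1365 − 1298)² / 1298 = 3.4584
  agouti: (582 − 649)² / 649 = 6.9168
χ² = 3.4584 + 6.9168 = 10.3752 ≈ 10.375

10.375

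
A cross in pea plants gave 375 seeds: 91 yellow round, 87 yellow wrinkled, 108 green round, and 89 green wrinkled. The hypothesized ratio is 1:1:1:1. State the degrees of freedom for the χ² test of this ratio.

3

A goodness-of-fit test with 4 phenotype classes has df = 4 − 1 = 3.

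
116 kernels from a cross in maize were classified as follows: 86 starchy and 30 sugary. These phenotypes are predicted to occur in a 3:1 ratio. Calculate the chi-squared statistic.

0.046

Under the 3:1 hypothesis (Σ ratio = 4, N = 116):
  starchy: 116 × 3/4 = 87
  sugary: 116 × 1/4 = 29
χ² = Σ (O − E)² / E
  starchy: (86 − 87)² / 87 = 0.0115
  sugary: (30 − 29)² / 29 = 0.0345
χ² = 0.0115 + 0.0345 = 0.046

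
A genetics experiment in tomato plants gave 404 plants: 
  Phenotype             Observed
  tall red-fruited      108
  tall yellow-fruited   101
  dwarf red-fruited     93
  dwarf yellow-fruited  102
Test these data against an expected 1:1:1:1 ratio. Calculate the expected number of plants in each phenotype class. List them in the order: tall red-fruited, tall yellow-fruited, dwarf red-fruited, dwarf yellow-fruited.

Expected counts for N = 404 under a 1:1:1:1 ratio (total parts = 4):
  tall red-fruited: 404 × 1/4 = 101
  tall yellow-fruited: 404 × 1/4 = 101
  dwarf red-fruited: 404 × 1/4 = 101
  dwarf yellow-fruited: 404 × 1/4 = 101

101, 101, 101, 101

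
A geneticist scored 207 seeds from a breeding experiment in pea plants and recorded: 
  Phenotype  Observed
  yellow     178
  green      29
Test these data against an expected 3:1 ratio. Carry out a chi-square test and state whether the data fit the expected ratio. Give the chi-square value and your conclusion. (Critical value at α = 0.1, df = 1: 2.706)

The 3:1 ratio has 4 parts, so with N = 207 the expected counts are:
  yellow: 207 × 3/4 = 155.25
  green: 207 × 1/4 = 51.75
χ² = Σ (O − E)² / E
  yellow: (178 − 155.25)² / 155.25 = 3.3337
  green: (29 − 51.75)² / 51.75 = 10.0012
χ² = 3.3337 + 10.0012 = 13.3349 ≈ 13.335
Degrees of freedom = 2 − 1 = 1; critical value at α = 0.1 is 2.706.
Since 13.335 > 2.706, we reject the null hypothesis — the data do not fit the 3:1 ratio.

13.335; not consistent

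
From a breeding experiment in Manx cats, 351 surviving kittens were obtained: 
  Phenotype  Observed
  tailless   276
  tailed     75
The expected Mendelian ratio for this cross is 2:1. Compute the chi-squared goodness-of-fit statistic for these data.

22.615

Under the 2:1 hypothesis (Σ ratio = 3, N = 351):
  tailless: 351 × 2/3 = 234
  tailed: 351 × 1/3 = 117
χ² = Σ (O − E)² / E
  tailless: (276 − 234)² / 234 = 7.5385
  tailed: (75 − 117)² / 117 = 15.0769
χ² = 7.5385 + 15.0769 = 22.6154 ≈ 22.615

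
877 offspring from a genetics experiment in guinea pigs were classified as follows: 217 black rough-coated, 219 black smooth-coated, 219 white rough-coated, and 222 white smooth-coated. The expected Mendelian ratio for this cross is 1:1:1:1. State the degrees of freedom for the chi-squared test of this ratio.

3

A goodness-of-fit test with 4 phenotype classes has df = 4 − 1 = 3.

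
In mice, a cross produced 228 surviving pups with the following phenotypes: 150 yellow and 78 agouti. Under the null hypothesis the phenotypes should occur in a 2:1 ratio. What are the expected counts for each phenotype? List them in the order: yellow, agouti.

Total ratio parts = 3. Expected numbers out of 228:
  yellow: 228 × 2/3 = 152
  agouti: 228 × 1/3 = 76

152, 76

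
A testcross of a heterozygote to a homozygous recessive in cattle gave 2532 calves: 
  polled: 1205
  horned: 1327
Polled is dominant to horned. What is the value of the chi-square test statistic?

5.878

A testcross of a heterozygote (Aa × aa) gives a 1:1 phenotypic ratio.
The 1:1 ratio has 2 parts, so with N = 2532 the expected counts are:
  polled: 2532 × 1/2 = 1266
  horned: 2532 × 1/2 = 1266
χ² = Σ (O − E)² / E
  polled: (1205 − 1266)² / 1266 = 2.9392
  horned: (1327 − 1266)² / 1266 = 2.9392
χ² = 2.9392 + 2.9392 = 5.8784 ≈ 5.878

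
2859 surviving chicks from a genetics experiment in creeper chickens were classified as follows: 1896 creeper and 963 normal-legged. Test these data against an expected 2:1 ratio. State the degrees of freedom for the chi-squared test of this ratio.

A goodness-of-fit test with 2 phenotype classes has df = 2 − 1 = 1.

1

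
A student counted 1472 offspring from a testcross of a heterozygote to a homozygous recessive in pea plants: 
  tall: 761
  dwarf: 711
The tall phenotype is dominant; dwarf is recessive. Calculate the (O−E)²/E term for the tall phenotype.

A testcross of a heterozygote (Aa × aa) gives a 1:1 phenotypic ratio.
Total ratio parts = 2. Expected numbers out of 1472:
  tall: 1472 × 1/2 = 736
  dwarf: 1472 × 1/2 = 736
Contribution of tall: (761 − 736)² / 736 = 0.8492

0.849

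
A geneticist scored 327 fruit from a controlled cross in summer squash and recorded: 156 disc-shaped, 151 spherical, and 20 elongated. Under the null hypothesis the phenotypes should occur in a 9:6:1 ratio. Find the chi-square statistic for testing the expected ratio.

10.819

The 9:6:1 ratio has 16 parts, so with N = 327 the expected counts are:
  disc-shaped: 327 × 9/16 = 183.9375
  spherical: 327 × 6/16 = 122.625
  elongated: 327 × 1/16 = 20.4375
χ² = Σ (O − E)² / E
  disc-shaped: (156 − 183.9375)² / 183.9375 = 4.2433
  spherical: (151 − 122.625)² / 122.625 = 6.5659
  elongated: (20 − 20.4375)² / 20.4375 = 0.0094
χ² = 4.2433 + 6.5659 + 0.0094 = 10.8186 ≈ 10.819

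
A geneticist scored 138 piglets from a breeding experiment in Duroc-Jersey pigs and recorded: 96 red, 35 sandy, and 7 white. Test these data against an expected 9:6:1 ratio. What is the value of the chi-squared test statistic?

Expected counts for N = 138 under a 9:6:1 ratio (total parts = 16):
  red: 138 × 9/16 = 77.625
  sandy: 138 × 6/16 = 51.75
  white: 138 × 1/16 = 8.625
χ² = Σ (O − E)² / E
  red: (96 − 77.625)² / 77.625 = 4.3496
  sandy: (35 − 51.75)² / 51.75 = 5.4215
  white: (7 − 8.625)² / 8.625 = 0.3062
χ² = 4.3496 + 5.4215 + 0.3062 = 10.0773 ≈ 10.077

10.077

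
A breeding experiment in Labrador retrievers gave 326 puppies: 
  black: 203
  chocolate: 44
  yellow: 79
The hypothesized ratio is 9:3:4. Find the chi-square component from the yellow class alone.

0.077

Under the 9:3:4 hypothesis (Σ ratio = 16, N = 326):
  black: 326 × 9/16 = 183.375
  chocolate: 326 × 3/16 = 61.125
  yellow: 326 × 4/16 = 81.5
Contribution of yellow: (79 − 81.5)² / 81.5 = 0.0767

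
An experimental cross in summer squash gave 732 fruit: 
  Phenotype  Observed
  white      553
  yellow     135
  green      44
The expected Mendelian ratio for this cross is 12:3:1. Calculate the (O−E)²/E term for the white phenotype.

0.029

Total ratio parts = 16. Expected numbers out of 732:
  white: 732 × 12/16 = 549
  yellow: 732 × 3/16 = 137.25
  green: 732 × 1/16 = 45.75
Contribution of white: (553 − 549)² / 549 = 0.0291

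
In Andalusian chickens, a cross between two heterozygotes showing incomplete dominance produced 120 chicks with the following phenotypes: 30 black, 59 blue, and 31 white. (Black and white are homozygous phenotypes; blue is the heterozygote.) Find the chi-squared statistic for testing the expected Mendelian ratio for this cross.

With incomplete dominance, a heterozygote × heterozygote cross gives a 1:2:1 phenotypic ratio.
Expected counts for N = 120 under a 1:2:1 ratio (total parts = 4):
  black: 120 × 1/4 = 30
  blue: 120 × 2/4 = 60
  white: 120 × 1/4 = 30
χ² = Σ (O − E)² / E
  black: (30 − 30)² / 30 = 0.0000
  blue: (59 − 60)² / 60 = 0.0167
  white: (31 − 30)² / 30 = 0.0333
χ² = 0.0000 + 0.0167 + 0.0333 = 0.050

0.050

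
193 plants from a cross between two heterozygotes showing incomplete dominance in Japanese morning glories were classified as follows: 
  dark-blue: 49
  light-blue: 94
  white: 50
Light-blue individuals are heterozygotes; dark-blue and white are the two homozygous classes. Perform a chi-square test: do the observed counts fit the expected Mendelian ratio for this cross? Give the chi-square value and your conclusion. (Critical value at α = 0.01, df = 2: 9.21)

With incomplete dominance, a heterozygote × heterozygote cross gives a 1:2:1 phenotypic ratio.
Expected counts for N = 193 under a 1:2:1 ratio (total parts = 4):
  dark-blue: 193 × 1/4 = 48.25
  light-blue: 193 × 2/4 = 96.5
  white: 193 × 1/4 = 48.25
χ² = Σ (O − E)² / E
  dark-blue: (49 − 48.25)² / 48.25 = 0.0117
  light-blue: (94 − 96.5)² / 96.5 = 0.0648
  white: (50 − 48.25)² / 48.25 = 0.0635
χ² = 0.0117 + 0.0648 + 0.0635 = 0.140
Degrees of freedom = 3 − 1 = 2; critical value at α = 0.01 is 9.21.
Since 0.140 < 9.21, we fail to reject the null hypothesis — the data are consistent with the 1:2:1 ratio.

0.140; consistent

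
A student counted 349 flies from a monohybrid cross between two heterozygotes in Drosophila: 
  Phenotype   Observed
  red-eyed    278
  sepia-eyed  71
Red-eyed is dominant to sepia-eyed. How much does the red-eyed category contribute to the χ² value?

For a monohybrid cross between heterozygotes with complete dominance, the expected phenotypic ratio is 3:1.
Expected counts for N = 349 under a 3:1 ratio (total parts = 4):
  red-eyed: 349 × 3/4 = 261.75
  sepia-eyed: 349 × 1/4 = 87.25
Contribution of red-eyed: (278 − 261.75)² / 261.75 = 1.0088

1.009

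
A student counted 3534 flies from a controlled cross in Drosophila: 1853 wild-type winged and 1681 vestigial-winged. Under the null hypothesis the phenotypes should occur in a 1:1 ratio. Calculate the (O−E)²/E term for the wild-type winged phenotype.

4.186

Under the 1:1 hypothesis (Σ ratio = 2, N = 3534):
  wild-type winged: 3534 × 1/2 = 1767
  vestigial-winged: 3534 × 1/2 = 1767
Contribution of wild-type winged: (1853 − 1767)² / 1767 = 4.1856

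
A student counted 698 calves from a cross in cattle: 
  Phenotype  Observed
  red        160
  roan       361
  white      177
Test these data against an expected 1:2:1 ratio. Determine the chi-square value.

The 1:2:1 ratio has 4 parts, so with N = 698 the expected counts are:
  red: 698 × 1/4 = 174.5
  roan: 698 × 2/4 = 349
  white: 698 × 1/4 = 174.5
χ² = Σ (O − E)² / E
  red: (160 − 174.5)² / 174.5 = 1.2049
  roan: (361 − 349)² / 349 = 0.4126
  white: (177 − 174.5)² / 174.5 = 0.0358
χ² = 1.2049 + 0.4126 + 0.0358 = 1.6533 ≈ 1.653

1.653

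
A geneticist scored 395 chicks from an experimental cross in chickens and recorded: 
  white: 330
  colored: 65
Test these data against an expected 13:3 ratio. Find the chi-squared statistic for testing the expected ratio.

Under the 13:3 hypothesis (Σ ratio = 16, N = 395):
  white: 395 × 13/16 = 320.9375
  colored: 395 × 3/16 = 74.0625
χ² = Σ (O − E)² / E
  white: (330 − 320.9375)² / 320.9375 = 0.2559
  colored: (65 − 74.0625)² / 74.0625 = 1.1089
χ² = 0.2559 + 1.1089 = 1.3648 ≈ 1.365

1.365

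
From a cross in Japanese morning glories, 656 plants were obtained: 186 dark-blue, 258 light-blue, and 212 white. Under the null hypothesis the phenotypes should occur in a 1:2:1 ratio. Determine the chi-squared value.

Under the 1:2:1 hypothesis (Σ ratio = 4, N = 656):
  dark-blue: 656 × 1/4 = 164
  light-blue: 656 × 2/4 = 328
  white: 656 × 1/4 = 164
χ² = Σ (O − E)² / E
  dark-blue: (186 − 164)² / 164 = 2.9512
  light-blue: (258 − 328)² / 328 = 14.9390
  white: (212 − 164)² / 164 = 14.0488
χ² = 2.9512 + 14.9390 + 14.0488 = 31.939

31.939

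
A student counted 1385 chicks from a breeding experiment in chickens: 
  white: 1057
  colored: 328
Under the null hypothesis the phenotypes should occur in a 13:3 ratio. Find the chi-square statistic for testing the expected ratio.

22.117

Expected counts for N = 1385 under a 13:3 ratio (total parts = 16):
  white: 1385 × 13/16 = 1125.3125
  colored: 1385 × 3/16 = 259.6875
χ² = Σ (O − E)² / E
  white: (1057 − 1125.3125)² / 1125.3125 = 4.1469
  colored: (328 − 259.6875)² / 259.6875 = 17.9701
χ² = 4.1469 + 17.9701 = 22.117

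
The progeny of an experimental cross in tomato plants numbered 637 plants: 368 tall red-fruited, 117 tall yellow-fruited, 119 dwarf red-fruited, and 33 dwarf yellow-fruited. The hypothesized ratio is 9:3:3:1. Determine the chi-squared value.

Total ratio parts = 16. Expected numbers out of 637:
  tall red-fruited: 637 × 9/16 = 358.3125
  tall yellow-fruited: 637 × 3/16 = 119.4375
  dwarf red-fruited: 637 × 3/16 = 119.4375
  dwarf yellow-fruited: 637 × 1/16 = 39.8125
χ² = Σ (O − E)² / E
  tall red-fruited: (368 − 358.3125)² / 358.3125 = 0.2619
  tall yellow-fruited: (117 − 119.4375)² / 119.4375 = 0.0497
  dwarf red-fruited: (119 − 119.4375)² / 119.4375 = 0.0016
  dwarf yellow-fruited: (33 − 39.8125)² / 39.8125 = 1.1657
χ² = 0.2619 + 0.0497 + 0.0016 + 1.1657 = 1.4789 ≈ 1.479

1.479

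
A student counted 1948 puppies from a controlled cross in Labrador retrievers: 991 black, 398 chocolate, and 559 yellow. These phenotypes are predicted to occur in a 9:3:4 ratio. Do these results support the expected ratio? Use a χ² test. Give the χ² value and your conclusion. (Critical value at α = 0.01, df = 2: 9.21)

Total ratio parts = 16. Expected numbers out of 1948:
  black: 1948 × 9/16 = 1095.75
  chocolate: 1948 × 3/16 = 365.25
  yellow: 1948 × 4/16 = 487
χ² = Σ (O − E)² / E
  black: (991 − 1095.75)² / 1095.75 = 10.0137
  chocolate: (398 − 365.25)² / 365.25 = 2.9365
  yellow: (559 − 487)² / 487 = 10.6448
χ² = 10.0137 + 2.9365 + 10.6448 = 23.595
Degrees of freedom = 3 − 1 = 2; critical value at α = 0.01 is 9.21.
Since 23.595 > 9.21, we reject the null hypothesis — the data do not fit the 9:3:4 ratio.

23.595; not consistent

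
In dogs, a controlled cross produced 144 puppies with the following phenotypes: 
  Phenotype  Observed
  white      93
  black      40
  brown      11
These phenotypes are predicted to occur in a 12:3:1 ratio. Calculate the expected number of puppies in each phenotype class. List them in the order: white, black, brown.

108, 27, 9

Under the 12:3:1 hypothesis (Σ ratio = 16, N = 144):
  white: 144 × 12/16 = 108
  black: 144 × 3/16 = 27
  brown: 144 × 1/16 = 9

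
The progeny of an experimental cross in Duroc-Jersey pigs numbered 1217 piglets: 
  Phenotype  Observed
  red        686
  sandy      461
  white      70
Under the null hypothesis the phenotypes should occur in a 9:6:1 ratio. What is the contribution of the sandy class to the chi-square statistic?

0.047

Expected counts for N = 1217 under a 9:6:1 ratio (total parts = 16):
  red: 1217 × 9/16 = 684.5625
  sandy: 1217 × 6/16 = 456.375
  white: 1217 × 1/16 = 76.0625
Contribution of sandy: (461 − 456.375)² / 456.375 = 0.0469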